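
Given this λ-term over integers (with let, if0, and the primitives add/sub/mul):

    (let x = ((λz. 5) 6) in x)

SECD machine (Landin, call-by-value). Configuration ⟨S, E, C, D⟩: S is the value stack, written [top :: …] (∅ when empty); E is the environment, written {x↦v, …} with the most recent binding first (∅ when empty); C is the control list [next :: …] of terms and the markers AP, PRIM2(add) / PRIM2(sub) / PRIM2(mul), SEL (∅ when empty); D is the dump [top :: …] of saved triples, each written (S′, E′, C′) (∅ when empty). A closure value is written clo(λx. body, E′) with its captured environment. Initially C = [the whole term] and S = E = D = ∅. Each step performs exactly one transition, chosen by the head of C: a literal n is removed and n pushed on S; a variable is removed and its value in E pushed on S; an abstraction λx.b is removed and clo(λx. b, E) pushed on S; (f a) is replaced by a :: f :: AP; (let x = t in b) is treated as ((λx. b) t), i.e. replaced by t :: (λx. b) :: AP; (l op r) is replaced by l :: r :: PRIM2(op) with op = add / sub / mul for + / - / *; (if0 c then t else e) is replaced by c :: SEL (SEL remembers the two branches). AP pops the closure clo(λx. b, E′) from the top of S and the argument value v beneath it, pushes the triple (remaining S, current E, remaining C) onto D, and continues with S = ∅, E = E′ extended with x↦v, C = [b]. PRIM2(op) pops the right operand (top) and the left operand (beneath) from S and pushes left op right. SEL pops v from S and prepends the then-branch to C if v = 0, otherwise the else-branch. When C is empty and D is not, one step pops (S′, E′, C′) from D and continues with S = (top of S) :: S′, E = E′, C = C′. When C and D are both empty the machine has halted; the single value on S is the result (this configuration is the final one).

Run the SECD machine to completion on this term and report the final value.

Answer: 5

Derivation:
[0] <S=∅, E=∅, C=[(let x = ((λz. 5) 6) in x)], D=∅>
[1] <S=∅, E=∅, C=[((λz. 5) 6) :: (λx. x) :: AP], D=∅>
[2] <S=∅, E=∅, C=[6 :: (λz. 5) :: AP :: (λx. x) :: AP], D=∅>
[3] <S=[6], E=∅, C=[(λz. 5) :: AP :: (λx. x) :: AP], D=∅>
[4] <S=[clo(λz. 5, ∅) :: 6], E=∅, C=[AP :: (λx. x) :: AP], D=∅>
[5] <S=∅, E={z↦6}, C=[5], D=[(∅, ∅, [(λx. x) :: AP])]>
[6] <S=[5], E={z↦6}, C=∅, D=[(∅, ∅, [(λx. x) :: AP])]>
[7] <S=[5], E=∅, C=[(λx. x) :: AP], D=∅>
[8] <S=[clo(λx. x, ∅) :: 5], E=∅, C=[AP], D=∅>
[9] <S=∅, E={x↦5}, C=[x], D=[(∅, ∅, ∅)]>
[10] <S=[5], E={x↦5}, C=∅, D=[(∅, ∅, ∅)]>
[11] <S=[5], E=∅, C=∅, D=∅>
→ final value 5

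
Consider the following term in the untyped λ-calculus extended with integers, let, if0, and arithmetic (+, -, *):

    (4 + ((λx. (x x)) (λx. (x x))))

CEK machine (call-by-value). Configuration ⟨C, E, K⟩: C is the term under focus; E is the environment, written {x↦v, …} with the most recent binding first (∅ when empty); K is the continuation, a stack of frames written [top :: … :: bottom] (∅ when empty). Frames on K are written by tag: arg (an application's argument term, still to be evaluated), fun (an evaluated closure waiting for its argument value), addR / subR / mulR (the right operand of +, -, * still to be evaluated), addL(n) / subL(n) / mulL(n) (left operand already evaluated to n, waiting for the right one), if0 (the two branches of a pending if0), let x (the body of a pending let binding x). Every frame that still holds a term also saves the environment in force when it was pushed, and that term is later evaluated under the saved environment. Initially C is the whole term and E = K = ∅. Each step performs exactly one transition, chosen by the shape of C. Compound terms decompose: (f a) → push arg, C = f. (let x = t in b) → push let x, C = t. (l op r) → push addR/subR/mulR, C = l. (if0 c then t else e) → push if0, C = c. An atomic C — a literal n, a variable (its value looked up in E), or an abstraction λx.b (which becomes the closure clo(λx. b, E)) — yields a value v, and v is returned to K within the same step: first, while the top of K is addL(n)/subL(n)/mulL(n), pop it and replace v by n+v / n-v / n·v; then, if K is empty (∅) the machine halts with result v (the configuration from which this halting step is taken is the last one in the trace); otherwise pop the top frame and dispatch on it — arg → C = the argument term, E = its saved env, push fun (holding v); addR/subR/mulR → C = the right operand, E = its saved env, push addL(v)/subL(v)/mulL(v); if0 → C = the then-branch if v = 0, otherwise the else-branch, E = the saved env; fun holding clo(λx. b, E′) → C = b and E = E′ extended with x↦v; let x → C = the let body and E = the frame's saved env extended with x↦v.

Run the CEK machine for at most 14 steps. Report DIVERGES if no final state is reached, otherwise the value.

t=0: [C=(4 + ((λx. (x x)) (λx. (x x)))) | E=∅ | K=∅]
t=1: [C=4 | E=∅ | K=[addR]]
t=2: [C=((λx. (x x)) (λx. (x x))) | E=∅ | K=[addL(4)]]
t=3: [C=(λx. (x x)) | E=∅ | K=[arg :: addL(4)]]
t=4: [C=(λx. (x x)) | E=∅ | K=[fun :: addL(4)]]
t=5: [C=(x x) | E={x↦clo(λx. (x x), ∅)} | K=[addL(4)]]
t=6: [C=x | E={x↦clo(λx. (x x), ∅)} | K=[arg :: addL(4)]]
t=7: [C=x | E={x↦clo(λx. (x x), ∅)} | K=[fun :: addL(4)]]
… configuration repeats with period 3 (steps 5–7 recur indefinitely) …

Answer: DIVERGES (no final state within 14 steps)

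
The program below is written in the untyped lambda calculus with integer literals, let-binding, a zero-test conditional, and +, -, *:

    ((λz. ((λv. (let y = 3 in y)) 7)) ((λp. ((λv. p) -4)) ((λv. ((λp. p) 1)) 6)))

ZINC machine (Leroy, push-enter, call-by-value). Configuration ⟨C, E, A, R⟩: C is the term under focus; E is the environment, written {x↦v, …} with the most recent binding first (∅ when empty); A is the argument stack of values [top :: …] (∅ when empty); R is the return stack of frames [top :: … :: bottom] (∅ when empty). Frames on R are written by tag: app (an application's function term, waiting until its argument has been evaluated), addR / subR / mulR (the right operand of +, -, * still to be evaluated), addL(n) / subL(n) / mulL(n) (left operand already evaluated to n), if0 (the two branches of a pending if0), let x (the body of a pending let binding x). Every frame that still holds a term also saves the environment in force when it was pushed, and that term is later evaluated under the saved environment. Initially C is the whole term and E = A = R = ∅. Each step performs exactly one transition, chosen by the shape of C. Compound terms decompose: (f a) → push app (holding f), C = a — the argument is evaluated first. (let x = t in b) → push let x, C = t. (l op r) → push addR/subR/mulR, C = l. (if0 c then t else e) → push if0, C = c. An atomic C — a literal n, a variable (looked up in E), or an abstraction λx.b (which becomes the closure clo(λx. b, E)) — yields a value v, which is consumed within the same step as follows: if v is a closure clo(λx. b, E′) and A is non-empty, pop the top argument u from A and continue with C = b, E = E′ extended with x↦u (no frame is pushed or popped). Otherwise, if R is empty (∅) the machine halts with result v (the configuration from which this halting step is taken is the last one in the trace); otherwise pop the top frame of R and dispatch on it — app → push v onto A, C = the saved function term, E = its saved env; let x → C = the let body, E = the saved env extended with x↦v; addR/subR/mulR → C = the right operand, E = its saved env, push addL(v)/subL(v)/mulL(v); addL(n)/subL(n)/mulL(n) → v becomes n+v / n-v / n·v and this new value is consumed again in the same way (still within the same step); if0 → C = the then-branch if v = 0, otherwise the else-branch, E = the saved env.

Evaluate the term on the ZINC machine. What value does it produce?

0. <C=((λz. ((λv. (let y = 3 in y)) 7)) ((λp. ((λv. p) -4)) ((λv. ((λp. p) 1)) 6))), E=∅, A=∅, R=∅>
1. <C=((λp. ((λv. p) -4)) ((λv. ((λp. p) 1)) 6)), E=∅, A=∅, R=[app]>
2. <C=((λv. ((λp. p) 1)) 6), E=∅, A=∅, R=[app :: app]>
3. <C=6, E=∅, A=∅, R=[app :: app :: app]>
4. <C=(λv. ((λp. p) 1)), E=∅, A=[6], R=[app :: app]>
5. <C=((λp. p) 1), E={v↦6}, A=∅, R=[app :: app]>
6. <C=1, E={v↦6}, A=∅, R=[app :: app :: app]>
7. <C=(λp. p), E={v↦6}, A=[1], R=[app :: app]>
8. <C=p, E={p↦1, v↦6}, A=∅, R=[app :: app]>
9. <C=(λp. ((λv. p) -4)), E=∅, A=[1], R=[app]>
10. <C=((λv. p) -4), E={p↦1}, A=∅, R=[app]>
11. <C=-4, E={p↦1}, A=∅, R=[app :: app]>
12. <C=(λv. p), E={p↦1}, A=[-4], R=[app]>
13. <C=p, E={v↦-4, p↦1}, A=∅, R=[app]>
14. <C=(λz. ((λv. (let y = 3 in y)) 7)), E=∅, A=[1], R=∅>
15. <C=((λv. (let y = 3 in y)) 7), E={z↦1}, A=∅, R=∅>
16. <C=7, E={z↦1}, A=∅, R=[app]>
17. <C=(λv. (let y = 3 in y)), E={z↦1}, A=[7], R=∅>
18. <C=(let y = 3 in y), E={v↦7, z↦1}, A=∅, R=∅>
19. <C=3, E={v↦7, z↦1}, A=∅, R=[let y]>
20. <C=y, E={y↦3, v↦7, z↦1}, A=∅, R=∅>
→ final value 3

Answer: 3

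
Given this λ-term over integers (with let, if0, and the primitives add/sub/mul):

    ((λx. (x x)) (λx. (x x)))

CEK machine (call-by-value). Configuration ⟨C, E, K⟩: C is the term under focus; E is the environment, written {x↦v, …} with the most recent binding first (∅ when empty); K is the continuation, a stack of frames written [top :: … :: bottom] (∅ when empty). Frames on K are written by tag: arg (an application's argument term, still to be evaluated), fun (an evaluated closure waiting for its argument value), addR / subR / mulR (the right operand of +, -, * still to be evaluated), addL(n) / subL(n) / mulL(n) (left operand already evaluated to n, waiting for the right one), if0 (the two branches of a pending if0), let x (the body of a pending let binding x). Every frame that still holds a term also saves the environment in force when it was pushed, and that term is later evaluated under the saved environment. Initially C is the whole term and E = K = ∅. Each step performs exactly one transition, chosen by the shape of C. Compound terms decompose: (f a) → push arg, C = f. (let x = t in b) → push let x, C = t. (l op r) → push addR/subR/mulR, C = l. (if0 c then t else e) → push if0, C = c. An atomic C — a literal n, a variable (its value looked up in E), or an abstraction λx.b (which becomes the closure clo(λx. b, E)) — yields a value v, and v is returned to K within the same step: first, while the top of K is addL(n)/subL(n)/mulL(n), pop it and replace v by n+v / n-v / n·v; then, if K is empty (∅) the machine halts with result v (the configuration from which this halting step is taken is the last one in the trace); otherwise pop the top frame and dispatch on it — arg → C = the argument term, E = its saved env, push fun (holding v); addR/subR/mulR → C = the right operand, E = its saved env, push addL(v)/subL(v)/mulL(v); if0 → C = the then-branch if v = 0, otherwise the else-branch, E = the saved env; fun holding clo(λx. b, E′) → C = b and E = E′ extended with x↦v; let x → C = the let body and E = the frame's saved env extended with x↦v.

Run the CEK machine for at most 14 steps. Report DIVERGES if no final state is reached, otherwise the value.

Answer: DIVERGES (no final state within 14 steps)

Execution trace:
0. [C=((λx. (x x)) (λx. (x x))) | E=∅ | K=∅]
1. [C=(λx. (x x)) | E=∅ | K=[arg]]
2. [C=(λx. (x x)) | E=∅ | K=[fun]]
3. [C=(x x) | E={x↦clo(λx. (x x), ∅)} | K=∅]
4. [C=x | E={x↦clo(λx. (x x), ∅)} | K=[arg]]
5. [C=x | E={x↦clo(λx. (x x), ∅)} | K=[fun]]
… configuration repeats with period 3 (steps 3–5 recur indefinitely) …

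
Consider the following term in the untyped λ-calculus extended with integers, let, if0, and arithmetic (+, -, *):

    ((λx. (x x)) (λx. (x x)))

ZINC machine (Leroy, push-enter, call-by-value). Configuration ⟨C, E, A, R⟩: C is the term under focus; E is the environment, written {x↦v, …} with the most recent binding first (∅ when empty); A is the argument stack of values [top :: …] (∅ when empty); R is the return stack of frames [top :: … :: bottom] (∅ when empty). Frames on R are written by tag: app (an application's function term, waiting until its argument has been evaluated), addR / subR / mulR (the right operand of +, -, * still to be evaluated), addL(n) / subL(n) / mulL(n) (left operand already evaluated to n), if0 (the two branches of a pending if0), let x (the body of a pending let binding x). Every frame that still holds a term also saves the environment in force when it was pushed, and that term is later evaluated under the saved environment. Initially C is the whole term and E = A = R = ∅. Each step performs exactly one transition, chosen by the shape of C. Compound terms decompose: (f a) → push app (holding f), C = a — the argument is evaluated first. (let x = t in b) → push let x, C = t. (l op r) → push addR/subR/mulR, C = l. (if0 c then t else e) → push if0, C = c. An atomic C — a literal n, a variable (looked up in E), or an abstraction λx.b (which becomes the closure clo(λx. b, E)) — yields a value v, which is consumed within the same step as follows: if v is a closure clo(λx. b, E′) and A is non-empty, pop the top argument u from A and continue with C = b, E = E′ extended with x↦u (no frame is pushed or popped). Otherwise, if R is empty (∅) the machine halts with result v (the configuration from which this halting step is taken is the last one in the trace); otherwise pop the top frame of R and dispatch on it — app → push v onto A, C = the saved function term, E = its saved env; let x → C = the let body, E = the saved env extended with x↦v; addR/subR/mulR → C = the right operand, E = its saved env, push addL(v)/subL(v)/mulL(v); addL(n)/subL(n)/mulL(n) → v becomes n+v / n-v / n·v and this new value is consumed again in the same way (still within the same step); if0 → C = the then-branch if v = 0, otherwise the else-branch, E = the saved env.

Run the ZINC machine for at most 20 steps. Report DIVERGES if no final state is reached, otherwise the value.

Answer: DIVERGES (no final state within 20 steps)

Machine steps:
[0] ⟨C=((λx. (x x)) (λx. (x x))); E=∅; A=∅; R=∅⟩
[1] ⟨C=(λx. (x x)); E=∅; A=∅; R=[app]⟩
[2] ⟨C=(λx. (x x)); E=∅; A=[clo(λx. (x x), ∅)]; R=∅⟩
[3] ⟨C=(x x); E={x↦clo(λx. (x x), ∅)}; A=∅; R=∅⟩
[4] ⟨C=x; E={x↦clo(λx. (x x), ∅)}; A=∅; R=[app]⟩
[5] ⟨C=x; E={x↦clo(λx. (x x), ∅)}; A=[clo(λx. (x x), ∅)]; R=∅⟩
… configuration repeats with period 3 (steps 3–5 recur indefinitely) …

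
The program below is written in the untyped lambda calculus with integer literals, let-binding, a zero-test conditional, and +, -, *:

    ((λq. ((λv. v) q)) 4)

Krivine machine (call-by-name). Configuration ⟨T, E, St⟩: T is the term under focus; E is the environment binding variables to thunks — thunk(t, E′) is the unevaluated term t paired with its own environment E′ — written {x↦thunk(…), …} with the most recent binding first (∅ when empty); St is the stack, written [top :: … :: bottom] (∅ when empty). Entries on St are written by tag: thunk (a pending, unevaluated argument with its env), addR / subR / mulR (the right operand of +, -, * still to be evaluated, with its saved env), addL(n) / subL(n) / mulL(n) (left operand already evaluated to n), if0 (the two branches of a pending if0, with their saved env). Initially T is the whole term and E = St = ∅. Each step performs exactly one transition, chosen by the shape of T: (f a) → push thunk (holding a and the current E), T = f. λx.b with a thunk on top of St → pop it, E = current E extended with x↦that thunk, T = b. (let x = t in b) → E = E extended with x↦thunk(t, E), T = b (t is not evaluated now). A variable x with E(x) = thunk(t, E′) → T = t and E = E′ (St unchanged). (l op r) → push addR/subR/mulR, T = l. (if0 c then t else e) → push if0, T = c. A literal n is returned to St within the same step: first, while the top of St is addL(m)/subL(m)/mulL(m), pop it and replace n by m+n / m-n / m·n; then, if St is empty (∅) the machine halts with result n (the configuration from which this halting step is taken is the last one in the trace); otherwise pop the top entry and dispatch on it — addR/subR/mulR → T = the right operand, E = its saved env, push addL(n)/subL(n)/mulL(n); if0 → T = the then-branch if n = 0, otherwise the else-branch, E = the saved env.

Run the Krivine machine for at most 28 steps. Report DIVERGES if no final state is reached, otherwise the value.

step 0: <T=((λq. ((λv. v) q)) 4), E=∅, St=∅>
step 1: <T=(λq. ((λv. v) q)), E=∅, St=[thunk]>
step 2: <T=((λv. v) q), E={q↦thunk(4, ∅)}, St=∅>
step 3: <T=(λv. v), E={q↦thunk(4, ∅)}, St=[thunk]>
step 4: <T=v, E={v↦thunk(q, {q↦thunk(4, ∅)}), q↦thunk(4, ∅)}, St=∅>
step 5: <T=q, E={q↦thunk(4, ∅)}, St=∅>
step 6: <T=4, E=∅, St=∅>
→ final value 4

Answer: 4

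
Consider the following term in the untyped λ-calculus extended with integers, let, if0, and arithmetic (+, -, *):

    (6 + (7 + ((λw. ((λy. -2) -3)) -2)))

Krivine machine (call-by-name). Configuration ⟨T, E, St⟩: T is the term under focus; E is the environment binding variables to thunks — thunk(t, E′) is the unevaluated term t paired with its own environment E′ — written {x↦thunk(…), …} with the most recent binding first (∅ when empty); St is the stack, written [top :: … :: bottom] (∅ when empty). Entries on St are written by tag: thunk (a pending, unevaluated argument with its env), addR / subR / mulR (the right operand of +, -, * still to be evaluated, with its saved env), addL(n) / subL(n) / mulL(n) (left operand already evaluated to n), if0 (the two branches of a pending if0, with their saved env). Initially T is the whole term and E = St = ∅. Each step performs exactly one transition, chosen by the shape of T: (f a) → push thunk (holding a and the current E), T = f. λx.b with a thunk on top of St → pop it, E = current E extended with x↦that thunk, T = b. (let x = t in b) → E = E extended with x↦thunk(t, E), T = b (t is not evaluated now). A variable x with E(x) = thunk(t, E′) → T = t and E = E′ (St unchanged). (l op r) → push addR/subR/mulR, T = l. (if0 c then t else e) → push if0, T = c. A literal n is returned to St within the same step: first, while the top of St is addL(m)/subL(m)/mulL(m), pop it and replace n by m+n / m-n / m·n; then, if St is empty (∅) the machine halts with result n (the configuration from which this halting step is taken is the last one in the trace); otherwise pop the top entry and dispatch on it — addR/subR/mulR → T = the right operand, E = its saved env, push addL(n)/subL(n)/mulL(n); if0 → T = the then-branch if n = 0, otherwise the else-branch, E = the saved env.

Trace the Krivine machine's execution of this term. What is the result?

Answer: 11

Derivation:
step 0: <T=(6 + (7 + ((λw. ((λy. -2) -3)) -2))), E=∅, St=∅>
step 1: <T=6, E=∅, St=[addR]>
step 2: <T=(7 + ((λw. ((λy. -2) -3)) -2)), E=∅, St=[addL(6)]>
step 3: <T=7, E=∅, St=[addR :: addL(6)]>
step 4: <T=((λw. ((λy. -2) -3)) -2), E=∅, St=[addL(7) :: addL(6)]>
step 5: <T=(λw. ((λy. -2) -3)), E=∅, St=[thunk :: addL(7) :: addL(6)]>
step 6: <T=((λy. -2) -3), E={w↦thunk(-2, ∅)}, St=[addL(7) :: addL(6)]>
step 7: <T=(λy. -2), E={w↦thunk(-2, ∅)}, St=[thunk :: addL(7) :: addL(6)]>
step 8: <T=-2, E={y↦thunk(-3, {w↦thunk(-2, ∅)}), w↦thunk(-2, ∅)}, St=[addL(7) :: addL(6)]>
→ final value 11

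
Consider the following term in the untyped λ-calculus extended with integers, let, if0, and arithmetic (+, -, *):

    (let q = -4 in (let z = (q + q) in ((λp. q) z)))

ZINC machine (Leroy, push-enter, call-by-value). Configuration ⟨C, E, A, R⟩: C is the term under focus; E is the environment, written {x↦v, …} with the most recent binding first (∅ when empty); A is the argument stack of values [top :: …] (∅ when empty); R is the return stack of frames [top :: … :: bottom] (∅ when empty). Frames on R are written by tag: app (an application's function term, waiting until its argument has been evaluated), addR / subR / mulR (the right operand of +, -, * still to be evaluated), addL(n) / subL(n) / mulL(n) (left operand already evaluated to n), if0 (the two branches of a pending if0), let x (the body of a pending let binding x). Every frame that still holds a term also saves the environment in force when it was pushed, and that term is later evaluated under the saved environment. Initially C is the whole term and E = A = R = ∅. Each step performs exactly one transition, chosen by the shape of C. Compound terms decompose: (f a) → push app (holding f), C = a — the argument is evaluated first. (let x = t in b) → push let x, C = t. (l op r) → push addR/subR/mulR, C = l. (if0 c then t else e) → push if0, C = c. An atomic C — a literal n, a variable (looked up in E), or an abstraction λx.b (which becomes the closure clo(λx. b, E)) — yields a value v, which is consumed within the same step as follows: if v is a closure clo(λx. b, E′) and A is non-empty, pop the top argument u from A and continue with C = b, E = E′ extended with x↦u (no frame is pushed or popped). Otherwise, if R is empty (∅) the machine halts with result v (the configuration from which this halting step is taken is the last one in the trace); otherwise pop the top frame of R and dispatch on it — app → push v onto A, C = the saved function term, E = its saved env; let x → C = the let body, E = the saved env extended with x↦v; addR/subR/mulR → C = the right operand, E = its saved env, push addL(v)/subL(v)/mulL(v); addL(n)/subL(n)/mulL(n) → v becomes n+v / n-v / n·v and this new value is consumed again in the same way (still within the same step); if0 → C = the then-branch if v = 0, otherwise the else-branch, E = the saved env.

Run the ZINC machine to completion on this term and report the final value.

step 0: ⟨C=(let q = -4 in (let z = (q + q) in ((λp. q) z))); E=∅; A=∅; R=∅⟩
step 1: ⟨C=-4; E=∅; A=∅; R=[let q]⟩
step 2: ⟨C=(let z = (q + q) in ((λp. q) z)); E={q↦-4}; A=∅; R=∅⟩
step 3: ⟨C=(q + q); E={q↦-4}; A=∅; R=[let z]⟩
step 4: ⟨C=q; E={q↦-4}; A=∅; R=[addR :: let z]⟩
step 5: ⟨C=q; E={q↦-4}; A=∅; R=[addL(-4) :: let z]⟩
step 6: ⟨C=((λp. q) z); E={z↦-8, q↦-4}; A=∅; R=∅⟩
step 7: ⟨C=z; E={z↦-8, q↦-4}; A=∅; R=[app]⟩
step 8: ⟨C=(λp. q); E={z↦-8, q↦-4}; A=[-8]; R=∅⟩
step 9: ⟨C=q; E={p↦-8, z↦-8, q↦-4}; A=∅; R=∅⟩
→ final value -4

Answer: -4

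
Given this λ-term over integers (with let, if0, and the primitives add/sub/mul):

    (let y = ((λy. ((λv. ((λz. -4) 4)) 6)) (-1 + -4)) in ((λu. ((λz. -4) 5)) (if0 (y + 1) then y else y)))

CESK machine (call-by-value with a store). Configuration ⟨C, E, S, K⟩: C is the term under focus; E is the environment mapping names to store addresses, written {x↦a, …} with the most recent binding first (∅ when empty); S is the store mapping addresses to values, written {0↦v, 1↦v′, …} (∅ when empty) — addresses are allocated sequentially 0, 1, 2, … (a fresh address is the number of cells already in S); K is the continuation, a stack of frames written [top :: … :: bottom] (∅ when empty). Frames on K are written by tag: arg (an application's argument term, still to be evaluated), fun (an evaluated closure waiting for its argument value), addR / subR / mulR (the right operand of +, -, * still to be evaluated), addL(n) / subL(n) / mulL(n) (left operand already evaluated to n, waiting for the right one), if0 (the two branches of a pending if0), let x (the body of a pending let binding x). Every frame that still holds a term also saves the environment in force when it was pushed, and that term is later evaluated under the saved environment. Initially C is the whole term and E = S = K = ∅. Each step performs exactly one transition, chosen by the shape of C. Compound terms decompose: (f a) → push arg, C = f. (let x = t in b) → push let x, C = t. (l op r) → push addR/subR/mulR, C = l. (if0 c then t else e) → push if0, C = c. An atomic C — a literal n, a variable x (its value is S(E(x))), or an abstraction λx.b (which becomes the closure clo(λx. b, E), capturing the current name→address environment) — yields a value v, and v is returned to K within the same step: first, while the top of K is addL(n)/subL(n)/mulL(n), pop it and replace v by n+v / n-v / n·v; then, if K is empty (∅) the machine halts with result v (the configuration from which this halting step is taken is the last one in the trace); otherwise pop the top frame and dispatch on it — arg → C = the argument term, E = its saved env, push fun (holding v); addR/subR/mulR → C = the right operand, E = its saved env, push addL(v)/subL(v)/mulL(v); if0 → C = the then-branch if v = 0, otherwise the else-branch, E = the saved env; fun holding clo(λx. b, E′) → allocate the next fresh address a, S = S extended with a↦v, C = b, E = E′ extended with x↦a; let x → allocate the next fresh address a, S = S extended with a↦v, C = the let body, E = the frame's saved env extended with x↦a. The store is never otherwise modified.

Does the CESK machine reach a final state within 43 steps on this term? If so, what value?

Answer: -4

Execution trace:
0. <C=(let y = ((λy. ((λv. ((λz. -4) 4)) 6)) (-1 + -4)) in ((λu. ((λz. -4) 5)) (if0 (y + 1) then y else y))), E=∅, S=∅, K=∅>
1. <C=((λy. ((λv. ((λz. -4) 4)) 6)) (-1 + -4)), E=∅, S=∅, K=[let y]>
2. <C=(λy. ((λv. ((λz. -4) 4)) 6)), E=∅, S=∅, K=[arg :: let y]>
3. <C=(-1 + -4), E=∅, S=∅, K=[fun :: let y]>
4. <C=-1, E=∅, S=∅, K=[addR :: fun :: let y]>
5. <C=-4, E=∅, S=∅, K=[addL(-1) :: fun :: let y]>
6. <C=((λv. ((λz. -4) 4)) 6), E={y↦0}, S={0↦-5}, K=[let y]>
7. <C=(λv. ((λz. -4) 4)), E={y↦0}, S={0↦-5}, K=[arg :: let y]>
8. <C=6, E={y↦0}, S={0↦-5}, K=[fun :: let y]>
9. <C=((λz. -4) 4), E={v↦1, y↦0}, S={0↦-5, 1↦6}, K=[let y]>
10. <C=(λz. -4), E={v↦1, y↦0}, S={0↦-5, 1↦6}, K=[arg :: let y]>
11. <C=4, E={v↦1, y↦0}, S={0↦-5, 1↦6}, K=[fun :: let y]>
12. <C=-4, E={z↦2, v↦1, y↦0}, S={0↦-5, 1↦6, 2↦4}, K=[let y]>
13. <C=((λu. ((λz. -4) 5)) (if0 (y + 1) then y else y)), E={y↦3}, S={0↦-5, 1↦6, 2↦4, 3↦-4}, K=∅>
14. <C=(λu. ((λz. -4) 5)), E={y↦3}, S={0↦-5, 1↦6, 2↦4, 3↦-4}, K=[arg]>
15. <C=(if0 (y + 1) then y else y), E={y↦3}, S={0↦-5, 1↦6, 2↦4, 3↦-4}, K=[fun]>
16. <C=(y + 1), E={y↦3}, S={0↦-5, 1↦6, 2↦4, 3↦-4}, K=[if0 :: fun]>
17. <C=y, E={y↦3}, S={0↦-5, 1↦6, 2↦4, 3↦-4}, K=[addR :: if0 :: fun]>
18. <C=1, E={y↦3}, S={0↦-5, 1↦6, 2↦4, 3↦-4}, K=[addL(-4) :: if0 :: fun]>
19. <C=y, E={y↦3}, S={0↦-5, 1↦6, 2↦4, 3↦-4}, K=[fun]>
20. <C=((λz. -4) 5), E={u↦4, y↦3}, S={0↦-5, 1↦6, 2↦4, 3↦-4, 4↦-4}, K=∅>
21. <C=(λz. -4), E={u↦4, y↦3}, S={0↦-5, 1↦6, 2↦4, 3↦-4, 4↦-4}, K=[arg]>
22. <C=5, E={u↦4, y↦3}, S={0↦-5, 1↦6, 2↦4, 3↦-4, 4↦-4}, K=[fun]>
23. <C=-4, E={z↦5, u↦4, y↦3}, S={0↦-5, 1↦6, 2↦4, 3↦-4, 4↦-4, 5↦5}, K=∅>
→ final value -4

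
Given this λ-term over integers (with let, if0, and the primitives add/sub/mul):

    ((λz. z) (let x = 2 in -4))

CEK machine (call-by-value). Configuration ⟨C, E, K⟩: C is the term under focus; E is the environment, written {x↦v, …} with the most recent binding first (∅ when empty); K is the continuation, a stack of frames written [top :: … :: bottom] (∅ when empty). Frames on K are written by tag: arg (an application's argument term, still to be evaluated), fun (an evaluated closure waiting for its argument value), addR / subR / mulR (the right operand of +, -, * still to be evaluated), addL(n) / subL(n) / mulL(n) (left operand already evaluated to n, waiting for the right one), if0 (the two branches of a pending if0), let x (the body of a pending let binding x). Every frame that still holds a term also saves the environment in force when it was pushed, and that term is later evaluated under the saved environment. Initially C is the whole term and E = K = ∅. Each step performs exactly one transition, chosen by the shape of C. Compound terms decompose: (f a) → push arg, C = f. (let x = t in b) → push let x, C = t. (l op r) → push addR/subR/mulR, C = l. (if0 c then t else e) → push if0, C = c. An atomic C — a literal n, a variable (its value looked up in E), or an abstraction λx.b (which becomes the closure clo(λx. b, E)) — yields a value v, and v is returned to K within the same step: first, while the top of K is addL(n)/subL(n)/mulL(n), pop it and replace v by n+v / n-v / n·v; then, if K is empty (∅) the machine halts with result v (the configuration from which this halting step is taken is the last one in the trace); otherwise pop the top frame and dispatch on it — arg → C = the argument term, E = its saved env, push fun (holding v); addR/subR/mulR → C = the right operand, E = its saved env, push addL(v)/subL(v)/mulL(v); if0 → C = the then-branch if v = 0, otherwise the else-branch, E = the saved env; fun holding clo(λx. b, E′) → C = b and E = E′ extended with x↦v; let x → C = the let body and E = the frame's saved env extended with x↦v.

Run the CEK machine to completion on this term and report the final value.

Answer: -4

Derivation:
t=0: ⟨C=((λz. z) (let x = 2 in -4)); E=∅; K=∅⟩
t=1: ⟨C=(λz. z); E=∅; K=[arg]⟩
t=2: ⟨C=(let x = 2 in -4); E=∅; K=[fun]⟩
t=3: ⟨C=2; E=∅; K=[let x :: fun]⟩
t=4: ⟨C=-4; E={x↦2}; K=[fun]⟩
t=5: ⟨C=z; E={z↦-4}; K=∅⟩
→ final value -4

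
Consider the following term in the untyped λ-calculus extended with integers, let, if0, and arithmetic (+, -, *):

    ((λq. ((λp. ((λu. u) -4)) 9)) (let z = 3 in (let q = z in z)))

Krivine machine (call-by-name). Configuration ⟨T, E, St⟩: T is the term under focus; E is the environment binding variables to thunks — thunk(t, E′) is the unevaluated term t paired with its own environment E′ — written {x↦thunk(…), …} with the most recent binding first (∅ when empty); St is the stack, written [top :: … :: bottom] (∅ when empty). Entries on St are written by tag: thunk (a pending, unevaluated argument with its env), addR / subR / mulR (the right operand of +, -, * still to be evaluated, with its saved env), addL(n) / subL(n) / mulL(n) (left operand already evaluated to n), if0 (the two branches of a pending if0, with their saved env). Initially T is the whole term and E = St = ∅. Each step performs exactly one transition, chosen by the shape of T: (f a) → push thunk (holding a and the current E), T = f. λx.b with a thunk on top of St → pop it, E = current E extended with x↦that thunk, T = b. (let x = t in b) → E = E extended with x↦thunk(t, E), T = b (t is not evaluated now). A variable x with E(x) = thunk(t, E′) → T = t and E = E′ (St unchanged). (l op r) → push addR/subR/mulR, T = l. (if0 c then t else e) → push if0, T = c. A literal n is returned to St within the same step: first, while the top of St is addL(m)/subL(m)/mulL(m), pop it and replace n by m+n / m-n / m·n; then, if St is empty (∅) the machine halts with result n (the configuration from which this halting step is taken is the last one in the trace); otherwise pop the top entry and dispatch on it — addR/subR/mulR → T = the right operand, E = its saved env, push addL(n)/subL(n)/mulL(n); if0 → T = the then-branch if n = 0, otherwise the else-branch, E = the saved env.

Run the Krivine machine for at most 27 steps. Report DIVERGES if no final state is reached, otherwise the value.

t=0: [T=((λq. ((λp. ((λu. u) -4)) 9)) (let z = 3 in (let q = z in z))) | E=∅ | St=∅]
t=1: [T=(λq. ((λp. ((λu. u) -4)) 9)) | E=∅ | St=[thunk]]
t=2: [T=((λp. ((λu. u) -4)) 9) | E={q↦thunk((let z = 3 in (let q = z in z)), ∅)} | St=∅]
t=3: [T=(λp. ((λu. u) -4)) | E={q↦thunk((let z = 3 in (let q = z in z)), ∅)} | St=[thunk]]
t=4: [T=((λu. u) -4) | E={p↦thunk(9, {q↦thunk((let z = 3 in (let q = z in z)), ∅)}), q↦thunk((let z = 3 in (let q = z in z)), ∅)} | St=∅]
t=5: [T=(λu. u) | E={p↦thunk(9, {q↦thunk((let z = 3 in (let q = z in z)), ∅)}), q↦thunk((let z = 3 in (let q = z in z)), ∅)} | St=[thunk]]
t=6: [T=u | E={u↦thunk(-4, {p↦thunk(9, {q↦thunk((let z = 3 in (let q = z in z)), ∅)}), q↦thunk((let z = 3 in (let q = z in z)), ∅)}), p↦thunk(9, {q↦thunk((let z = 3 in (let q = z in z)), ∅)}), q↦thunk((let z = 3 in (let q = z in z)), ∅)} | St=∅]
t=7: [T=-4 | E={p↦thunk(9, {q↦thunk((let z = 3 in (let q = z in z)), ∅)}), q↦thunk((let z = 3 in (let q = z in z)), ∅)} | St=∅]
→ final value -4

Answer: -4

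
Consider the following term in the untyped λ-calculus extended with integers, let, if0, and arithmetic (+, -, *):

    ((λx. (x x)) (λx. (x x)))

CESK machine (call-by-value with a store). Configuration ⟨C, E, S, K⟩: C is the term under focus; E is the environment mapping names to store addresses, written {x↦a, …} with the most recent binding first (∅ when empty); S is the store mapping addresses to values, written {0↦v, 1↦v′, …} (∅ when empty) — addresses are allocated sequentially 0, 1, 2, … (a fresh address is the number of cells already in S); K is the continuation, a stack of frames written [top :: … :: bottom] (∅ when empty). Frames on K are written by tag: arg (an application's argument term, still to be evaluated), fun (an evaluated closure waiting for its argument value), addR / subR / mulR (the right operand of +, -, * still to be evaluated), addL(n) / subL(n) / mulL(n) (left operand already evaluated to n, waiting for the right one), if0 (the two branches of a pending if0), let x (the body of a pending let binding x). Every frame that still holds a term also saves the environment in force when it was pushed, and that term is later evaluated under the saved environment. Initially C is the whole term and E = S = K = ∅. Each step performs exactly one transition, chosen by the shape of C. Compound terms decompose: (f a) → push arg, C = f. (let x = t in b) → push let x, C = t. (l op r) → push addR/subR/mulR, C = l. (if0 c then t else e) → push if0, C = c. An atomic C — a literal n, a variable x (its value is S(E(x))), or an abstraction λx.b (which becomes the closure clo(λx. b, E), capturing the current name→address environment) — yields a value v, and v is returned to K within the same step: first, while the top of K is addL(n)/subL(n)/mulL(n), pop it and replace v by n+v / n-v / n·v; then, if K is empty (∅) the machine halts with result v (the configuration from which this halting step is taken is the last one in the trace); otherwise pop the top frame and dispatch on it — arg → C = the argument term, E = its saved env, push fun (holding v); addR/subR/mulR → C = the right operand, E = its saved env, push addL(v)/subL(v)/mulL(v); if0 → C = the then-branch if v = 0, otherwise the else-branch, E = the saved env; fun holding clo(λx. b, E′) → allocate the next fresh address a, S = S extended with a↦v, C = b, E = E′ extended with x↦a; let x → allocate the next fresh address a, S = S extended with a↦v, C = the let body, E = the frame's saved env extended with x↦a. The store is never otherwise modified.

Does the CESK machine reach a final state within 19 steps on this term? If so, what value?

Answer: DIVERGES (no final state within 19 steps)

Execution trace:
t=0: <C=((λx. (x x)) (λx. (x x))), E=∅, S=∅, K=∅>
t=1: <C=(λx. (x x)), E=∅, S=∅, K=[arg]>
t=2: <C=(λx. (x x)), E=∅, S=∅, K=[fun]>
t=3: <C=(x x), E={x↦0}, S={0↦clo(λx. (x x), ∅)}, K=∅>
t=4: <C=x, E={x↦0}, S={0↦clo(λx. (x x), ∅)}, K=[arg]>
t=5: <C=x, E={x↦0}, S={0↦clo(λx. (x x), ∅)}, K=[fun]>
t=6: <C=(x x), E={x↦1}, S={0↦clo(λx. (x x), ∅), 1↦clo(λx. (x x), ∅)}, K=∅>
t=7: <C=x, E={x↦1}, S={0↦clo(λx. (x x), ∅), 1↦clo(λx. (x x), ∅)}, K=[arg]>
t=8: <C=x, E={x↦1}, S={0↦clo(λx. (x x), ∅), 1↦clo(λx. (x x), ∅)}, K=[fun]>
t=9: <C=(x x), E={x↦2}, S={0↦clo(λx. (x x), ∅), 1↦clo(λx. (x x), ∅), 2↦clo(λx. (x x), ∅)}, K=∅>
t=10: <C=x, E={x↦2}, S={0↦clo(λx. (x x), ∅), 1↦clo(λx. (x x), ∅), 2↦clo(λx. (x x), ∅)}, K=[arg]>
t=11: <C=x, E={x↦2}, S={0↦clo(λx. (x x), ∅), 1↦clo(λx. (x x), ∅), 2↦clo(λx. (x x), ∅)}, K=[fun]>
t=12: <C=(x x), E={x↦3}, S={0↦clo(λx. (x x), ∅), 1↦clo(λx. (x x), ∅), 2↦clo(λx. (x x), ∅), 3↦clo(λx. (x x), ∅)}, K=∅>
t=13: <C=x, E={x↦3}, S={0↦clo(λx. (x x), ∅), 1↦clo(λx. (x x), ∅), 2↦clo(λx. (x x), ∅), 3↦clo(λx. (x x), ∅)}, K=[arg]>
t=14: <C=x, E={x↦3}, S={0↦clo(λx. (x x), ∅), 1↦clo(λx. (x x), ∅), 2↦clo(λx. (x x), ∅), 3↦clo(λx. (x x), ∅)}, K=[fun]>
t=15: <C=(x x), E={x↦4}, S={0↦clo(λx. (x x), ∅), 1↦clo(λx. (x x), ∅), 2↦clo(λx. (x x), ∅), 3↦clo(λx. (x x), ∅), 4↦clo(λx. (x x), ∅)}, K=∅>
t=16: <C=x, E={x↦4}, S={0↦clo(λx. (x x), ∅), 1↦clo(λx. (x x), ∅), 2↦clo(λx. (x x), ∅), 3↦clo(λx. (x x), ∅), 4↦clo(λx. (x x), ∅)}, K=[arg]>
t=17: <C=x, E={x↦4}, S={0↦clo(λx. (x x), ∅), 1↦clo(λx. (x x), ∅), 2↦clo(λx. (x x), ∅), 3↦clo(λx. (x x), ∅), 4↦clo(λx. (x x), ∅)}, K=[fun]>
t=18: <C=(x x), E={x↦5}, S={0↦clo(λx. (x x), ∅), 1↦clo(λx. (x x), ∅), 2↦clo(λx. (x x), ∅), 3↦clo(λx. (x x), ∅), 4↦clo(λx. (x x), ∅), 5↦clo(λx. (x x), ∅)}, K=∅>
t=19: <C=x, E={x↦5}, S={0↦clo(λx. (x x), ∅), 1↦clo(λx. (x x), ∅), 2↦clo(λx. (x x), ∅), 3↦clo(λx. (x x), ∅), 4↦clo(λx. (x x), ∅), 5↦clo(λx. (x x), ∅)}, K=[arg]>
→ 19 transitions taken and the configuration is still not final: no result within 19 steps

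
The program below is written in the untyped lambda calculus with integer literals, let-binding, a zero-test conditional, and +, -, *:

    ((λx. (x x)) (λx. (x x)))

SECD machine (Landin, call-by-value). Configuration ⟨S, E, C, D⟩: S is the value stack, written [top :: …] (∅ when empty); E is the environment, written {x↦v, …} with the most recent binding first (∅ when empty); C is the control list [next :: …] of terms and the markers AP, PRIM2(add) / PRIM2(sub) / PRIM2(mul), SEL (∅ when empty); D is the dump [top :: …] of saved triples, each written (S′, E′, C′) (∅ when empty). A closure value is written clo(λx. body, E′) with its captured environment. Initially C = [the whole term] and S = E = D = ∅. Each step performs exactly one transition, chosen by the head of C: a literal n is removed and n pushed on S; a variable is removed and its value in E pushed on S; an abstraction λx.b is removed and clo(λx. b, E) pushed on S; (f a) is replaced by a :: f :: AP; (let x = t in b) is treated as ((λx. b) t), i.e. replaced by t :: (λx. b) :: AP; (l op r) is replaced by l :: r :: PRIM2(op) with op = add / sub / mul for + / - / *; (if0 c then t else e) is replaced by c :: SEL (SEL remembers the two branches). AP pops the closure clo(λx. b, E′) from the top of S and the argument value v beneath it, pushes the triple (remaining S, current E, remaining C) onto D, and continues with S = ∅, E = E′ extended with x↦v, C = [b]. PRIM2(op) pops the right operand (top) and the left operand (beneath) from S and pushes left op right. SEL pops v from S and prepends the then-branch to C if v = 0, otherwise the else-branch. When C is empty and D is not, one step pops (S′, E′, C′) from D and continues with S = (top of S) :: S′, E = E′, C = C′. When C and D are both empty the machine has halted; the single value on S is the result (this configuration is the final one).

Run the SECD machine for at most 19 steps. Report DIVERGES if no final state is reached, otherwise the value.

t=0: [S=∅ | E=∅ | C=[((λx. (x x)) (λx. (x x)))] | D=∅]
t=1: [S=∅ | E=∅ | C=[(λx. (x x)) :: (λx. (x x)) :: AP] | D=∅]
t=2: [S=[clo(λx. (x x), ∅)] | E=∅ | C=[(λx. (x x)) :: AP] | D=∅]
t=3: [S=[clo(λx. (x x), ∅) :: clo(λx. (x x), ∅)] | E=∅ | C=[AP] | D=∅]
t=4: [S=∅ | E={x↦clo(λx. (x x), ∅)} | C=[(x x)] | D=[(∅, ∅, ∅)]]
t=5: [S=∅ | E={x↦clo(λx. (x x), ∅)} | C=[x :: x :: AP] | D=[(∅, ∅, ∅)]]
t=6: [S=[clo(λx. (x x), ∅)] | E={x↦clo(λx. (x x), ∅)} | C=[x :: AP] | D=[(∅, ∅, ∅)]]
t=7: [S=[clo(λx. (x x), ∅) :: clo(λx. (x x), ∅)] | E={x↦clo(λx. (x x), ∅)} | C=[AP] | D=[(∅, ∅, ∅)]]
t=8: [S=∅ | E={x↦clo(λx. (x x), ∅)} | C=[(x x)] | D=[(∅, {x↦clo(λx. (x x), ∅)}, ∅) :: (∅, ∅, ∅)]]
t=9: [S=∅ | E={x↦clo(λx. (x x), ∅)} | C=[x :: x :: AP] | D=[(∅, {x↦clo(λx. (x x), ∅)}, ∅) :: (∅, ∅, ∅)]]
t=10: [S=[clo(λx. (x x), ∅)] | E={x↦clo(λx. (x x), ∅)} | C=[x :: AP] | D=[(∅, {x↦clo(λx. (x x), ∅)}, ∅) :: (∅, ∅, ∅)]]
t=11: [S=[clo(λx. (x x), ∅) :: clo(λx. (x x), ∅)] | E={x↦clo(λx. (x x), ∅)} | C=[AP] | D=[(∅, {x↦clo(λx. (x x), ∅)}, ∅) :: (∅, ∅, ∅)]]
t=12: [S=∅ | E={x↦clo(λx. (x x), ∅)} | C=[(x x)] | D=[(∅, {x↦clo(λx. (x x), ∅)}, ∅) :: (∅, {x↦clo(λx. (x x), ∅)}, ∅) :: (∅, ∅, ∅)]]
t=13: [S=∅ | E={x↦clo(λx. (x x), ∅)} | C=[x :: x :: AP] | D=[(∅, {x↦clo(λx. (x x), ∅)}, ∅) :: (∅, {x↦clo(λx. (x x), ∅)}, ∅) :: (∅, ∅, ∅)]]
t=14: [S=[clo(λx. (x x), ∅)] | E={x↦clo(λx. (x x), ∅)} | C=[x :: AP] | D=[(∅, {x↦clo(λx. (x x), ∅)}, ∅) :: (∅, {x↦clo(λx. (x x), ∅)}, ∅) :: (∅, ∅, ∅)]]
t=15: [S=[clo(λx. (x x), ∅) :: clo(λx. (x x), ∅)] | E={x↦clo(λx. (x x), ∅)} | C=[AP] | D=[(∅, {x↦clo(λx. (x x), ∅)}, ∅) :: (∅, {x↦clo(λx. (x x), ∅)}, ∅) :: (∅, ∅, ∅)]]
t=16: [S=∅ | E={x↦clo(λx. (x x), ∅)} | C=[(x x)] | D=[(∅, {x↦clo(λx. (x x), ∅)}, ∅) :: (∅, {x↦clo(λx. (x x), ∅)}, ∅) :: (∅, {x↦clo(λx. (x x), ∅)}, ∅) :: (∅, ∅, ∅)]]
t=17: [S=∅ | E={x↦clo(λx. (x x), ∅)} | C=[x :: x :: AP] | D=[(∅, {x↦clo(λx. (x x), ∅)}, ∅) :: (∅, {x↦clo(λx. (x x), ∅)}, ∅) :: (∅, {x↦clo(λx. (x x), ∅)}, ∅) :: (∅, ∅, ∅)]]
t=18: [S=[clo(λx. (x x), ∅)] | E={x↦clo(λx. (x x), ∅)} | C=[x :: AP] | D=[(∅, {x↦clo(λx. (x x), ∅)}, ∅) :: (∅, {x↦clo(λx. (x x), ∅)}, ∅) :: (∅, {x↦clo(λx. (x x), ∅)}, ∅) :: (∅, ∅, ∅)]]
t=19: [S=[clo(λx. (x x), ∅) :: clo(λx. (x x), ∅)] | E={x↦clo(λx. (x x), ∅)} | C=[AP] | D=[(∅, {x↦clo(λx. (x x), ∅)}, ∅) :: (∅, {x↦clo(λx. (x x), ∅)}, ∅) :: (∅, {x↦clo(λx. (x x), ∅)}, ∅) :: (∅, ∅, ∅)]]
→ 19 transitions taken and the configuration is still not final: no result within 19 steps

Answer: DIVERGES (no final state within 19 steps)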